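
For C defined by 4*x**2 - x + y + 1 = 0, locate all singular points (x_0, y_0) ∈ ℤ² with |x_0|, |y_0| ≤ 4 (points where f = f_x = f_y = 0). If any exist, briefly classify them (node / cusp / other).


No singular points in the scanned grid; C is smooth there.

Compute partial derivatives:
  f_x = 8*x - 1.
  f_y = 1.
f_y = 1 is a nonzero constant, so f_y never vanishes: no point (x, y) can satisfy f = f_x = f_y = 0. In particular no (x, y) ∈ {−4, ..., 4}² is singular; the curve is smooth.


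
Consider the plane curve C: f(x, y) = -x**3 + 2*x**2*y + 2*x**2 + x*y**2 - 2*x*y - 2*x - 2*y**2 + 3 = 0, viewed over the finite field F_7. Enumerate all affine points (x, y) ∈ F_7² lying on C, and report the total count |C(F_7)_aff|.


Affine F_7-points: {(1, 3), (1, 4), (2, 2), (4, 4), (4, 5), (5, 4), (5, 6), (6, 3)}; count = 8.

For each of the 49 pairs (x, y) ∈ F_7², evaluate f(x, y) mod 7. Record the zeros.
  x = 0: [0↦3, 1↦1, 2↦2, 3↦6, 4↦6, 5↦2, 6↦1]  zeros at y ∈ ∅
  x = 1: [0↦2, 1↦1, 2↦5, 3↦0, 4↦0, 5↦5, 6↦1]  zeros at y ∈ {3, 4}
  x = 2: [0↦6, 1↦3, 2↦0, 3↦4, 4↦1, 5↦5, 6↦2]  zeros at y ∈ {2}
  x = 3: [0↦2, 1↦1, 2↦2, 3↦5, 4↦3, 5↦3, 6↦5]  zeros at y ∈ ∅
  x = 4: [0↦5, 1↦3, 2↦5, 3↦4, 4↦0, 5↦0, 6↦4]  zeros at y ∈ {4, 5}
  x = 5: [0↦2, 1↦3, 2↦3, 3↦2, 4↦0, 5↦4, 6↦0]  zeros at y ∈ {4, 6}
  x = 6: [0↦1, 1↦2, 2↦4, 3↦0, 4↦4, 5↦2, 6↦1]  zeros at y ∈ {3}
Collecting zeros: affine points = {(1, 3), (1, 4), (2, 2), (4, 4), (4, 5), (5, 4), (5, 6), (6, 3)}.
Total count |C(F_7)_aff| = 8.


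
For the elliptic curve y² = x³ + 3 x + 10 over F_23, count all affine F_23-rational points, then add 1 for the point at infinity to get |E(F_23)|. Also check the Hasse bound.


Affine points = {(2, 1), (2, 22), (3, 0), (5, 9), (5, 14), (7, 11), (7, 12), (12, 7), (12, 16), (14, 6), (14, 17), (15, 7), (15, 16), (17, 11), (17, 12), (18, 10), (18, 13), (19, 7), (19, 16), (22, 11), (22, 12)}; affine count = 21; |E(F_23)| = 22.

Discriminant check: Δ ∝ 4a³ + 27b² = 4·3³ + 27·10² = 4·27 + 27·100 ≡ 2 (mod 23). Nonzero ⇒ E is nonsingular.
For each x ∈ F_23, compute rhs = x³ + 3·x + 10 mod 23, then count y ∈ F_23 with y² ≡ rhs.
  x = 0: rhs = 10, matching y values: none (0 points).
  x = 1: rhs = 14, matching y values: none (0 points).
  x = 2: rhs = 1, matching y values: 1, 22 (2 points).
  x = 3: rhs = 0, matching y values: 0 (1 points).
  x = 4: rhs = 17, matching y values: none (0 points).
  x = 5: rhs = 12, matching y values: 9, 14 (2 points).
  x = 6: rhs = 14, matching y values: none (0 points).
  x = 7: rhs = 6, matching y values: 11, 12 (2 points).
  x = 8: rhs = 17, matching y values: none (0 points).
  x = 9: rhs = 7, matching y values: none (0 points).
  x = 10: rhs = 5, matching y values: none (0 points).
  x = 11: rhs = 17, matching y values: none (0 points).
  x = 12: rhs = 3, matching y values: 7, 16 (2 points).
  x = 13: rhs = 15, matching y values: none (0 points).
  x = 14: rhs = 13, matching y values: 6, 17 (2 points).
  x = 15: rhs = 3, matching y values: 7, 16 (2 points).
  x = 16: rhs = 14, matching y values: none (0 points).
  x = 17: rhs = 6, matching y values: 11, 12 (2 points).
  x = 18: rhs = 8, matching y values: 10, 13 (2 points).
  x = 19: rhs = 3, matching y values: 7, 16 (2 points).
  x = 20: rhs = 20, matching y values: none (0 points).
  x = 21: rhs = 19, matching y values: none (0 points).
  x = 22: rhs = 6, matching y values: 11, 12 (2 points).
Total affine count: 21.
Full point count |E(F_23)| = 21 + 1 = 22.
Hasse bound: |22 − (23+1)| = |-2| = 2 ≤ 2√23 ≈ 9.5917 ✓.


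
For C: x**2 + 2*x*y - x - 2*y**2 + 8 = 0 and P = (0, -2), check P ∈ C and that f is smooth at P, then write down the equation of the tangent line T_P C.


Tangent line at P: -5*x + 8*y + 16 = 0.

Step 1: f(0, -2) = 0, so P lies on C.
Step 2: partial derivatives
  f_x(x, y) = 2*x + 2*y - 1, f_y(x, y) = 2*x - 4*y.
  f_x(P) = -5, f_y(P) = 8 (gradient nonzero, so P is smooth).
Step 3: tangent line at P: -5·(x − 0) + 8·(y − -2) = 0.
Expanding: -5*x + 8*y + 16 = 0.


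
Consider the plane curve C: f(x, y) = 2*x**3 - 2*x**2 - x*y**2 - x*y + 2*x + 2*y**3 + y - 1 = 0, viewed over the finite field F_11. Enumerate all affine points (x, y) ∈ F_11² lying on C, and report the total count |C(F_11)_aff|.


Affine F_11-points: {(1, 7), (2, 0), (2, 3), (2, 9), (4, 7), (4, 8), (4, 9), (5, 0), (6, 9), (7, 7), (9, 1), (9, 4), (9, 5), (10, 6)}; count = 14.

For each of the 121 pairs (x, y) ∈ F_11², evaluate f(x, y) mod 11. Record the zeros.
  x = 0: [0↦10, 1↦2, 2↦6, 3↦1, 4↦10, 5↦1, 6↦8, 7↦10, 8↦8, 9↦3, 10↦7]  zeros at y ∈ ∅
  x = 1: [0↦1, 1↦2, 2↦2, 3↦2, 4↦3, 5↦6, 6↦1, 7↦0, 8↦4, 9↦3, 10↦9]  zeros at y ∈ {7}
  x = 2: [0↦0, 1↦10, 2↦6, 3↦0, 4↦4, 5↦8, 6↦2, 7↦9, 8↦8, 9↦0, 10↦8]  zeros at y ∈ {0, 3, 9}
  x = 3: [0↦8, 1↦5, 2↦8, 3↦7, 4↦3, 5↦8, 6↦1, 7↦5, 8↦10, 9↦6, 10↦5]  zeros at y ∈ ∅
  x = 4: [0↦4, 1↦10, 2↦9, 3↦2, 4↦1, 5↦7, 6↦10, 7↦0, 8↦0, 9↦0, 10↦1]  zeros at y ∈ {7, 8, 9}
  x = 5: [0↦0, 1↦4, 2↦10, 3↦8, 4↦10, 5↦6, 6↦8, 7↦6, 8↦1, 9↦5, 10↦8]  zeros at y ∈ {0}
  x = 6: [0↦8, 1↦10, 2↦1, 3↦4, 4↦9, 5↦6, 6↦7, 7↦2, 8↦3, 9↦0, 10↦5]  zeros at y ∈ {9}
  x = 7: [0↦7, 1↦7, 2↦5, 3↦2, 4↦10, 5↦8, 6↦8, 7↦0, 8↦7, 9↦8, 10↦4]  zeros at y ∈ {7}
  x = 8: [0↦9, 1↦7, 2↦1, 3↦3, 4↦3, 5↦2, 6↦1, 7↦1, 8↦3, 9↦8, 10↦6]  zeros at y ∈ ∅
  x = 9: [0↦4, 1↦0, 2↦1, 3↦8, 4↦0, 5↦0, 6↦9, 7↦6, 8↦3, 9↦1, 10↦1]  zeros at y ∈ {1, 4, 5}
  x = 10: [0↦4, 1↦9, 2↦6, 3↦7, 4↦2, 5↦3, 6↦0, 7↦5, 8↦8, 9↦10, 10↦1]  zeros at y ∈ {6}
Collecting zeros: affine points = {(1, 7), (2, 0), (2, 3), (2, 9), (4, 7), (4, 8), (4, 9), (5, 0), (6, 9), (7, 7), (9, 1), (9, 4), (9, 5), (10, 6)}.
Total count |C(F_11)_aff| = 14.


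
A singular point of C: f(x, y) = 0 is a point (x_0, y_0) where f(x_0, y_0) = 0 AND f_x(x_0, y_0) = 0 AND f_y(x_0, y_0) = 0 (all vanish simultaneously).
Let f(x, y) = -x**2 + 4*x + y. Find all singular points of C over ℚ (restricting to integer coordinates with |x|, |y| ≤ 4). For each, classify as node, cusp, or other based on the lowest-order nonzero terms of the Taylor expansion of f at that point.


No singular points in the scanned grid; C is smooth there.

Compute partial derivatives:
  f_x = 4 - 2*x.
  f_y = 1.
f_y = 1 is a nonzero constant, so f_y never vanishes: no point (x, y) can satisfy f = f_x = f_y = 0. In particular no (x, y) ∈ {−4, ..., 4}² is singular; the curve is smooth.


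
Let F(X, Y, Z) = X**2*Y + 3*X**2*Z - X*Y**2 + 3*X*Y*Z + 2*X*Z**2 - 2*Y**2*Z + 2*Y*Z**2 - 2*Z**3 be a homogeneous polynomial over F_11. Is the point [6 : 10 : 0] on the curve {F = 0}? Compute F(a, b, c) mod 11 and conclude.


F(6,10,0) ≡ 2 (mod 11); P is NOT on the curve.

Evaluate F(6, 10, 0) term-by-term (mod 11).
  X**2*Y ↦ 1·36·10·1 = 360
  3*X**2*Z ↦ 3·36·1·0 = 0
  -X*Y**2 ↦ -1·6·100·1 = -600
  3*X*Y*Z ↦ 3·6·10·0 = 0
  2*X*Z**2 ↦ 2·6·1·0 = 0
  -2*Y**2*Z ↦ -2·1·100·0 = 0
  2*Y*Z**2 ↦ 2·1·10·0 = 0
  -2*Z**3 ↦ -2·1·1·0 = 0
Sum: F(6, 10, 0) = (360) + (0) + (-600) + (0) + (0) + (0) + (0) + (0) = -240.
Reducing mod 11: -240 ≡ 2 (mod 11).
Since F(a, b, c) ≡ 2 ≠ 0 (mod 11), P does NOT lie on the curve.


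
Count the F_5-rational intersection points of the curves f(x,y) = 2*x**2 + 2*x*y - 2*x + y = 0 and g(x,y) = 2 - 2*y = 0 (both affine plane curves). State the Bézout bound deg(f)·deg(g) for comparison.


Common zeros: ∅; count = 0; Bézout bound = 2.

deg(f) = 2, deg(g) = 1, so Bézout bound = 2.
Scan x ∈ F_5. For each x, list the y ∈ F_5 with f(x, y) ≡ 0 and those with g(x, y) ≡ 0 (mod 5); the common zeros in that column are the intersection.
  x = 0: f ≡ 0 at y ∈ {0}; g ≡ 0 at y ∈ {1}; common: ∅.
  x = 1: f ≡ 0 at y ∈ {0}; g ≡ 0 at y ∈ {1}; common: ∅.
  x = 2: f ≡ 0 at y ∈ ∅; g ≡ 0 at y ∈ {1}; common: ∅.
  x = 3: f ≡ 0 at y ∈ {4}; g ≡ 0 at y ∈ {1}; common: ∅.
  x = 4: f ≡ 0 at y ∈ {4}; g ≡ 0 at y ∈ {1}; common: ∅.
Collecting: common zeros = ∅, so the count is 0.
Comparison with the Bézout bound: 0 ≤ 2 = deg(f)·deg(g), as expected for curves with no common component (the affine F_5-count falls short of the bound because intersections may lie at infinity, over extension fields, or carry multiplicity).


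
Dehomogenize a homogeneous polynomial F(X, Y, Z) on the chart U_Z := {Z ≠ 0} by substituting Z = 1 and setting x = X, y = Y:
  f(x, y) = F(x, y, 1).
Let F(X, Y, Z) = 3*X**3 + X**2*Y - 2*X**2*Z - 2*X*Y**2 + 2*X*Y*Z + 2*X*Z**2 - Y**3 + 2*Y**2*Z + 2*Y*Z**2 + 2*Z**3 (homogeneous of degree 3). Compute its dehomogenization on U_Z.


f(x, y) = 3*x**3 + x**2*y - 2*x**2 - 2*x*y**2 + 2*x*y + 2*x - y**3 + 2*y**2 + 2*y + 2

On U_Z we set Z = 1. Each monomial c·X^i·Y^j·Z^k in F becomes c·x^i·y^j·1^k = c·x^i·y^j.
Substituting Z = 1: F(X, Y, 1) = 3*x**3 + x**2*y - 2*x**2 - 2*x*y**2 + 2*x*y + 2*x - y**3 + 2*y**2 + 2*y + 2.
Note: deg(f) ≤ deg(F) = 3; strict inequality happens when F is divisible by Z (lost terms).


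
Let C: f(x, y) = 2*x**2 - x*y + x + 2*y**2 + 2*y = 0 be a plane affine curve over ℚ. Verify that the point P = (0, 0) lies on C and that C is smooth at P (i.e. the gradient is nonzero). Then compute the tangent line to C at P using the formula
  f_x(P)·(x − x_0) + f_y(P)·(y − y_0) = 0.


Tangent line at P: x + 2*y = 0.

Step 1: f(0, 0) = 0, so P lies on C.
Step 2: partial derivatives
  f_x(x, y) = 4*x - y + 1, f_y(x, y) = -x + 4*y + 2.
  f_x(P) = 1, f_y(P) = 2 (gradient nonzero, so P is smooth).
Step 3: tangent line at P: 1·(x − 0) + 2·(y − 0) = 0.
Expanding: x + 2*y = 0.


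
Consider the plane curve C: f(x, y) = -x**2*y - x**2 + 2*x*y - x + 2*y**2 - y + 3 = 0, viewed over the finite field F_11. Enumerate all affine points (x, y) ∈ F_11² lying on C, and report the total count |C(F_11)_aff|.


Affine F_11-points: {(1, 4), (1, 7), (2, 7), (2, 10), (3, 1), (7, 3), (7, 4), (8, 3), (8, 5), (10, 5), (10, 8)}; count = 11.

For each of the 121 pairs (x, y) ∈ F_11², evaluate f(x, y) mod 11. Record the zeros.
  x = 0: [0↦3, 1↦4, 2↦9, 3↦7, 4↦9, 5↦4, 6↦3, 7↦6, 8↦2, 9↦2, 10↦6]  zeros at y ∈ ∅
  x = 1: [0↦1, 1↦3, 2↦9, 3↦8, 4↦0, 5↦7, 6↦7, 7↦0, 8↦8, 9↦9, 10↦3]  zeros at y ∈ {4, 7}
  x = 2: [0↦8, 1↦9, 2↦3, 3↦1, 4↦3, 5↦9, 6↦8, 7↦0, 8↦7, 9↦7, 10↦0]  zeros at y ∈ {7, 10}
  x = 3: [0↦2, 1↦0, 2↦2, 3↦8, 4↦7, 5↦10, 6↦6, 7↦6, 8↦10, 9↦7, 10↦8]  zeros at y ∈ {1}
  x = 4: [0↦5, 1↦9, 2↦6, 3↦7, 4↦1, 5↦10, 6↦1, 7↦7, 8↦6, 9↦9, 10↦5]  zeros at y ∈ ∅
  x = 5: [0↦6, 1↦3, 2↦4, 3↦9, 4↦7, 5↦9, 6↦4, 7↦3, 8↦6, 9↦2, 10↦2]  zeros at y ∈ ∅
  x = 6: [0↦5, 1↦4, 2↦7, 3↦3, 4↦3, 5↦7, 6↦4, 7↦5, 8↦10, 9↦8, 10↦10]  zeros at y ∈ ∅
  x = 7: [0↦2, 1↦1, 2↦4, 3↦0, 4↦0, 5↦4, 6↦1, 7↦2, 8↦7, 9↦5, 10↦7]  zeros at y ∈ {3, 4}
  x = 8: [0↦8, 1↦5, 2↦6, 3↦0, 4↦9, 5↦0, 6↦6, 7↦5, 8↦8, 9↦4, 10↦4]  zeros at y ∈ {3, 5}
  x = 9: [0↦1, 1↦5, 2↦2, 3↦3, 4↦8, 5↦6, 6↦8, 7↦3, 8↦2, 9↦5, 10↦1]  zeros at y ∈ ∅
  x = 10: [0↦3, 1↦1, 2↦3, 3↦9, 4↦8, 5↦0, 6↦7, 7↦7, 8↦0, 9↦8, 10↦9]  zeros at y ∈ {5, 8}
Collecting zeros: affine points = {(1, 4), (1, 7), (2, 7), (2, 10), (3, 1), (7, 3), (7, 4), (8, 3), (8, 5), (10, 5), (10, 8)}.
Total count |C(F_11)_aff| = 11.


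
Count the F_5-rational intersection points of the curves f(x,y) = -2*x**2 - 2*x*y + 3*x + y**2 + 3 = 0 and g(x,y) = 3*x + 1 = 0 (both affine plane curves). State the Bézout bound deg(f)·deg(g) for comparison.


Common zeros: {(3, 3)}; count = 1; Bézout bound = 2.

deg(f) = 2, deg(g) = 1, so Bézout bound = 2.
Scan x ∈ F_5. For each x, list the y ∈ F_5 with f(x, y) ≡ 0 and those with g(x, y) ≡ 0 (mod 5); the common zeros in that column are the intersection.
  x = 0: f ≡ 0 at y ∈ ∅; g ≡ 0 at y ∈ ∅; common: ∅.
  x = 1: f ≡ 0 at y ∈ ∅; g ≡ 0 at y ∈ ∅; common: ∅.
  x = 2: f ≡ 0 at y ∈ ∅; g ≡ 0 at y ∈ ∅; common: ∅.
  x = 3: f ≡ 0 at y ∈ {3}; g ≡ 0 at y ∈ {0, 1, 2, 3, 4}; common: {3}.
  x = 4: f ≡ 0 at y ∈ ∅; g ≡ 0 at y ∈ ∅; common: ∅.
Collecting: common zeros = {(3, 3)}, so the count is 1.
Comparison with the Bézout bound: 1 ≤ 2 = deg(f)·deg(g), as expected for curves with no common component (the affine F_5-count falls short of the bound because intersections may lie at infinity, over extension fields, or carry multiplicity).


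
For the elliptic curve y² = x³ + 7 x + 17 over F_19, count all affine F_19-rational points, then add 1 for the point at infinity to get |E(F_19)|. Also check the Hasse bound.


Affine points = {(0, 6), (0, 13), (1, 5), (1, 14), (2, 1), (2, 18), (5, 5), (5, 14), (6, 3), (6, 16), (9, 7), (9, 12), (10, 2), (10, 17), (11, 0), (12, 9), (12, 10), (13, 5), (13, 14), (14, 3), (14, 16), (15, 1), (15, 18), (16, 8), (16, 11), (18, 3), (18, 16)}; affine count = 27; |E(F_19)| = 28.

Discriminant check: Δ ∝ 4a³ + 27b² = 4·7³ + 27·17² = 4·343 + 27·289 ≡ 17 (mod 19). Nonzero ⇒ E is nonsingular.
For each x ∈ F_19, compute rhs = x³ + 7·x + 17 mod 19, then count y ∈ F_19 with y² ≡ rhs.
  x = 0: rhs = 17, matching y values: 6, 13 (2 points).
  x = 1: rhs = 6, matching y values: 5, 14 (2 points).
  x = 2: rhs = 1, matching y values: 1, 18 (2 points).
  x = 3: rhs = 8, matching y values: none (0 points).
  x = 4: rhs = 14, matching y values: none (0 points).
  x = 5: rhs = 6, matching y values: 5, 14 (2 points).
  x = 6: rhs = 9, matching y values: 3, 16 (2 points).
  x = 7: rhs = 10, matching y values: none (0 points).
  x = 8: rhs = 15, matching y values: none (0 points).
  x = 9: rhs = 11, matching y values: 7, 12 (2 points).
  x = 10: rhs = 4, matching y values: 2, 17 (2 points).
  x = 11: rhs = 0, matching y values: 0 (1 points).
  x = 12: rhs = 5, matching y values: 9, 10 (2 points).
  x = 13: rhs = 6, matching y values: 5, 14 (2 points).
  x = 14: rhs = 9, matching y values: 3, 16 (2 points).
  x = 15: rhs = 1, matching y values: 1, 18 (2 points).
  x = 16: rhs = 7, matching y values: 8, 11 (2 points).
  x = 17: rhs = 14, matching y values: none (0 points).
  x = 18: rhs = 9, matching y values: 3, 16 (2 points).
Total affine count: 27.
Full point count |E(F_19)| = 27 + 1 = 28.
Hasse bound: |28 − (19+1)| = |8| = 8 ≤ 2√19 ≈ 8.7178 ✓.


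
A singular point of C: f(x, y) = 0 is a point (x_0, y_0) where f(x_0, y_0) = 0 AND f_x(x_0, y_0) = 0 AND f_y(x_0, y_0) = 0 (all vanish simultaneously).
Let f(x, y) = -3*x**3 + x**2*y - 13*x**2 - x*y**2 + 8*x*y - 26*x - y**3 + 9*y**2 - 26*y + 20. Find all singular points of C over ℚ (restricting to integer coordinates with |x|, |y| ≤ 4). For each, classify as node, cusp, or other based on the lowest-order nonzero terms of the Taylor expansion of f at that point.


Singular points: {(-1, 3)}; classification: node.

Compute partial derivatives:
  f_x = -9*x**2 + 2*x*y - 26*x - y**2 + 8*y - 26.
  f_y = x**2 - 2*x*y + 8*x - 3*y**2 + 18*y - 26.
Scan x_0 ∈ {−4, ..., 4}. For each x_0, f_y(x_0, y) is a polynomial in y; find its integer roots y ∈ {−4, ..., 4}, then test f_x and f at those candidates.
  x = -4: f_y(-4, y) = -3*y**2 + 26*y - 42; no integer root y with |y| ≤ 4.
  x = -3: f_y(-3, y) = -3*y**2 + 24*y - 41; no integer root y with |y| ≤ 4.
  x = -2: f_y(-2, y) = -3*y**2 + 22*y - 38; no integer root y with |y| ≤ 4.
  x = -1: f_y(-1, y) = -3*y**2 + 20*y - 33; vanishes at y ∈ {3}. (-1, 3): f_x = 0, f = 0 — SINGULAR.
  x = 0: f_y(0, y) = -3*y**2 + 18*y - 26; no integer root y with |y| ≤ 4.
  x = 1: f_y(1, y) = -3*y**2 + 16*y - 17; no integer root y with |y| ≤ 4.
  x = 2: f_y(2, y) = -3*y**2 + 14*y - 6; no integer root y with |y| ≤ 4.
  x = 3: f_y(3, y) = -3*y**2 + 12*y + 7; no integer root y with |y| ≤ 4.
  x = 4: f_y(4, y) = -3*y**2 + 10*y + 22; no integer root y with |y| ≤ 4.
Only singular point on the grid: (-1, 3).
Classify: substitute x = -1 + u, y = 3 + v and expand: f = -3*u**3 + u**2*v - u**2 - u*v**2 - v**3 + v**2.
No constant or linear terms (consistent with a singular point). Quadratic part: -u**2 + v**2. Cubic part: -3*u**3 + u**2*v - u*v**2 - v**3.
The quadratic part v**2 - u**2 = (v − u)(v + u) splits into two distinct linear factors, so there are two distinct tangent lines y − 3 = ±(x − -1) — this is a node (ordinary double point).
Classification: node.


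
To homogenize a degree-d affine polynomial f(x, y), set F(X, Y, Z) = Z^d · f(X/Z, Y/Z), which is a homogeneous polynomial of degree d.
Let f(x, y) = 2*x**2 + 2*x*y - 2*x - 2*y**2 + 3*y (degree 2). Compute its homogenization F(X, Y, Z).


F(X, Y, Z) = 2*X**2 + 2*X*Y - 2*X*Z - 2*Y**2 + 3*Y*Z

deg(f) = 2.
Substitute x = X/Z, y = Y/Z into f, then multiply by Z^2.
  monomial 2·x^2·y^0 ↦ 2·X^2·Y^0·Z^0.
  monomial 2·x^1·y^1 ↦ 2·X^1·Y^1·Z^0.
  monomial -2·x^1·y^0 ↦ -2·X^1·Y^0·Z^1.
  monomial -2·x^0·y^2 ↦ -2·X^0·Y^2·Z^0.
  monomial 3·x^0·y^1 ↦ 3·X^0·Y^1·Z^1.
Collecting: F(X, Y, Z) = 2*X**2 + 2*X*Y - 2*X*Z - 2*Y**2 + 3*Y*Z.


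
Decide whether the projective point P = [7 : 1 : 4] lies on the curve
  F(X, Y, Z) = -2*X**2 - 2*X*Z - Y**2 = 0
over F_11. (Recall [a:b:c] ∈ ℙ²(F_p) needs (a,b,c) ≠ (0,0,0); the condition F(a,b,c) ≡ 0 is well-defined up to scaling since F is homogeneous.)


F(7,1,4) ≡ 10 (mod 11); P is NOT on the curve.

Evaluate F(7, 1, 4) term-by-term (mod 11).
  -2*X**2 ↦ -2·49·1·1 = -98
  -2*X*Z ↦ -2·7·1·4 = -56
  -Y**2 ↦ -1·1·1·1 = -1
Sum: F(7, 1, 4) = (-98) + (-56) + (-1) = -155.
Reducing mod 11: -155 ≡ 10 (mod 11).
Since F(a, b, c) ≡ 10 ≠ 0 (mod 11), P does NOT lie on the curve.


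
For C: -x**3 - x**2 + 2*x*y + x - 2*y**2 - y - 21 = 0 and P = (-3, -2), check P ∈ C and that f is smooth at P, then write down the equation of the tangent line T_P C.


Tangent line at P: -24*x + y - 70 = 0.

Step 1: f(-3, -2) = 0, so P lies on C.
Step 2: partial derivatives
  f_x(x, y) = -3*x**2 - 2*x + 2*y + 1, f_y(x, y) = 2*x - 4*y - 1.
  f_x(P) = -24, f_y(P) = 1 (gradient nonzero, so P is smooth).
Step 3: tangent line at P: -24·(x − -3) + 1·(y − -2) = 0.
Expanding: -24*x + y - 70 = 0.


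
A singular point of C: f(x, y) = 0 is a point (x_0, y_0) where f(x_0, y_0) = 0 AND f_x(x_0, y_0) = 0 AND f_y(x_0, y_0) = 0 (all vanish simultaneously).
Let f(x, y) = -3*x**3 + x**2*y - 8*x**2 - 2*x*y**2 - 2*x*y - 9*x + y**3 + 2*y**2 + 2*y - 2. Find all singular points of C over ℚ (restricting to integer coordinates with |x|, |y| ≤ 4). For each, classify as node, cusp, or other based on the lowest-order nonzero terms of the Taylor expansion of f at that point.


Singular points: {(-1, -1)}; classification: cusp.

Compute partial derivatives:
  f_x = -9*x**2 + 2*x*y - 16*x - 2*y**2 - 2*y - 9.
  f_y = x**2 - 4*x*y - 2*x + 3*y**2 + 4*y + 2.
Scan x_0 ∈ {−4, ..., 4}. For each x_0, f_y(x_0, y) is a polynomial in y; find its integer roots y ∈ {−4, ..., 4}, then test f_x and f at those candidates.
  x = -4: f_y(-4, y) = 3*y**2 + 20*y + 26; no integer root y with |y| ≤ 4.
  x = -3: f_y(-3, y) = 3*y**2 + 16*y + 17; no integer root y with |y| ≤ 4.
  x = -2: f_y(-2, y) = 3*y**2 + 12*y + 10; no integer root y with |y| ≤ 4.
  x = -1: f_y(-1, y) = 3*y**2 + 8*y + 5; vanishes at y ∈ {-1}. (-1, -1): f_x = 0, f = 0 — SINGULAR.
  x = 0: f_y(0, y) = 3*y**2 + 4*y + 2; no integer root y with |y| ≤ 4.
  x = 1: f_y(1, y) = 3*y**2 + 1; no integer root y with |y| ≤ 4.
  x = 2: f_y(2, y) = 3*y**2 - 4*y + 2; no integer root y with |y| ≤ 4.
  x = 3: f_y(3, y) = 3*y**2 - 8*y + 5; vanishes at y ∈ {1}. (3, 1): f_x = -136 ≠ 0.
  x = 4: f_y(4, y) = 3*y**2 - 12*y + 10; no integer root y with |y| ≤ 4.
Only singular point on the grid: (-1, -1).
Classify: substitute x = -1 + u, y = -1 + v and expand: f = -3*u**3 + u**2*v - 2*u*v**2 + v**3 + v**2.
No constant or linear terms (consistent with a singular point). Quadratic part: v**2. Cubic part: -3*u**3 + u**2*v - 2*u*v**2 + v**3.
The quadratic part v**2 is a perfect square, so there is a single (double) tangent line v = 0, i.e. y = -1. Restricting the cubic part to that line (v = 0) leaves -3*u**3 ≠ 0, so f is not divisible by v and the branch is v² ≈ 3*u**3 to lowest order — this is a cusp.
Classification: cusp.


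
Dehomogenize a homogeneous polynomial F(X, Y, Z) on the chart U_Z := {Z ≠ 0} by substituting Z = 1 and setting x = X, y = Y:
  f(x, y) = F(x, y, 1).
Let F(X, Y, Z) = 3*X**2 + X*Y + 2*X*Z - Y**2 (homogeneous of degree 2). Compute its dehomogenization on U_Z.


f(x, y) = 3*x**2 + x*y + 2*x - y**2

On U_Z we set Z = 1. Each monomial c·X^i·Y^j·Z^k in F becomes c·x^i·y^j·1^k = c·x^i·y^j.
Substituting Z = 1: F(X, Y, 1) = 3*x**2 + x*y + 2*x - y**2.
Note: deg(f) ≤ deg(F) = 2; strict inequality happens when F is divisible by Z (lost terms).


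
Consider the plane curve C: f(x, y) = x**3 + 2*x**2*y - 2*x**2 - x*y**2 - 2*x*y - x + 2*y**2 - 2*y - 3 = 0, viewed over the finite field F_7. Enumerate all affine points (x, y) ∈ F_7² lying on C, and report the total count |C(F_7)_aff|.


Affine F_7-points: {(0, 4), (2, 6), (3, 5), (5, 3), (5, 5), (6, 1), (6, 3)}; count = 7.

For each of the 49 pairs (x, y) ∈ F_7², evaluate f(x, y) mod 7. Record the zeros.
  x = 0: [0↦4, 1↦4, 2↦1, 3↦2, 4↦0, 5↦2, 6↦1]  zeros at y ∈ {4}
  x = 1: [0↦2, 1↦1, 2↦2, 3↦5, 4↦3, 5↦3, 6↦5]  zeros at y ∈ ∅
  x = 2: [0↦2, 1↦4, 2↦6, 3↦1, 4↦3, 5↦5, 6↦0]  zeros at y ∈ {6}
  x = 3: [0↦3, 1↦5, 2↦5, 3↦3, 4↦6, 5↦0, 6↦6]  zeros at y ∈ {5}
  x = 4: [0↦4, 1↦3, 2↦5, 3↦3, 4↦4, 5↦1, 6↦1]  zeros at y ∈ ∅
  x = 5: [0↦4, 1↦4, 2↦5, 3↦0, 4↦3, 5↦0, 6↦5]  zeros at y ∈ {3, 5}
  x = 6: [0↦2, 1↦0, 2↦4, 3↦0, 4↦2, 5↦3, 6↦3]  zeros at y ∈ {1, 3}
Collecting zeros: affine points = {(0, 4), (2, 6), (3, 5), (5, 3), (5, 5), (6, 1), (6, 3)}.
Total count |C(F_7)_aff| = 7.


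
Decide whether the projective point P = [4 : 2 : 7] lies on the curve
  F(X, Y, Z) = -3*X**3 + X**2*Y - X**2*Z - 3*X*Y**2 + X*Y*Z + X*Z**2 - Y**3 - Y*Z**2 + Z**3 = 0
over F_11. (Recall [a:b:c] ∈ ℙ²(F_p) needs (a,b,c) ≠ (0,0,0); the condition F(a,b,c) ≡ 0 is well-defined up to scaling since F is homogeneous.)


F(4,2,7) ≡ 4 (mod 11); P is NOT on the curve.

Evaluate F(4, 2, 7) term-by-term (mod 11).
  -3*X**3 ↦ -3·64·1·1 = -192
  X**2*Y ↦ 1·16·2·1 = 32
  -X**2*Z ↦ -1·16·1·7 = -112
  -3*X*Y**2 ↦ -3·4·4·1 = -48
  X*Y*Z ↦ 1·4·2·7 = 56
  X*Z**2 ↦ 1·4·1·49 = 196
  -Y**3 ↦ -1·1·8·1 = -8
  -Y*Z**2 ↦ -1·1·2·49 = -98
  Z**3 ↦ 1·1·1·343 = 343
Sum: F(4, 2, 7) = (-192) + (32) + (-112) + (-48) + (56) + (196) + (-8) + (-98) + (343) = 169.
Reducing mod 11: 169 ≡ 4 (mod 11).
Since F(a, b, c) ≡ 4 ≠ 0 (mod 11), P does NOT lie on the curve.


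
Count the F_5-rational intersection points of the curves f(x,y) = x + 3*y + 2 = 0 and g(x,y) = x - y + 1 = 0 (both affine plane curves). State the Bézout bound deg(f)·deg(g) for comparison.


Common zeros: {(0, 1)}; count = 1; Bézout bound = 1.

deg(f) = 1, deg(g) = 1, so Bézout bound = 1.
Scan x ∈ F_5. For each x, list the y ∈ F_5 with f(x, y) ≡ 0 and those with g(x, y) ≡ 0 (mod 5); the common zeros in that column are the intersection.
  x = 0: f ≡ 0 at y ∈ {1}; g ≡ 0 at y ∈ {1}; common: {1}.
  x = 1: f ≡ 0 at y ∈ {4}; g ≡ 0 at y ∈ {2}; common: ∅.
  x = 2: f ≡ 0 at y ∈ {2}; g ≡ 0 at y ∈ {3}; common: ∅.
  x = 3: f ≡ 0 at y ∈ {0}; g ≡ 0 at y ∈ {4}; common: ∅.
  x = 4: f ≡ 0 at y ∈ {3}; g ≡ 0 at y ∈ {0}; common: ∅.
Collecting: common zeros = {(0, 1)}, so the count is 1.
Comparison with the Bézout bound: 1 ≤ 1 = deg(f)·deg(g), as expected for curves with no common component (the bound is attained).


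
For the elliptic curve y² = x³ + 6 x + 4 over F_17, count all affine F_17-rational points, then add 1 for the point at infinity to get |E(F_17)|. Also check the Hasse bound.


Affine points = {(0, 2), (0, 15), (3, 7), (3, 10), (6, 1), (6, 16), (7, 7), (7, 10), (12, 6), (12, 11), (13, 1), (13, 16), (15, 1), (15, 16)}; affine count = 14; |E(F_17)| = 15.

Discriminant check: Δ ∝ 4a³ + 27b² = 4·6³ + 27·4² = 4·216 + 27·16 ≡ 4 (mod 17). Nonzero ⇒ E is nonsingular.
For each x ∈ F_17, compute rhs = x³ + 6·x + 4 mod 17, then count y ∈ F_17 with y² ≡ rhs.
  x = 0: rhs = 4, matching y values: 2, 15 (2 points).
  x = 1: rhs = 11, matching y values: none (0 points).
  x = 2: rhs = 7, matching y values: none (0 points).
  x = 3: rhs = 15, matching y values: 7, 10 (2 points).
  x = 4: rhs = 7, matching y values: none (0 points).
  x = 5: rhs = 6, matching y values: none (0 points).
  x = 6: rhs = 1, matching y values: 1, 16 (2 points).
  x = 7: rhs = 15, matching y values: 7, 10 (2 points).
  x = 8: rhs = 3, matching y values: none (0 points).
  x = 9: rhs = 5, matching y values: none (0 points).
  x = 10: rhs = 10, matching y values: none (0 points).
  x = 11: rhs = 7, matching y values: none (0 points).
  x = 12: rhs = 2, matching y values: 6, 11 (2 points).
  x = 13: rhs = 1, matching y values: 1, 16 (2 points).
  x = 14: rhs = 10, matching y values: none (0 points).
  x = 15: rhs = 1, matching y values: 1, 16 (2 points).
  x = 16: rhs = 14, matching y values: none (0 points).
Total affine count: 14.
Full point count |E(F_17)| = 14 + 1 = 15.
Hasse bound: |15 − (17+1)| = |-3| = 3 ≤ 2√17 ≈ 8.2462 ✓.


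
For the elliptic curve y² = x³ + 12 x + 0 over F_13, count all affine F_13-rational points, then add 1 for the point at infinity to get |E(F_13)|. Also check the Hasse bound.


Affine points = {(0, 0), (1, 0), (5, 4), (5, 9), (8, 6), (8, 7), (12, 0)}; affine count = 7; |E(F_13)| = 8.

Discriminant check: Δ ∝ 4a³ + 27b² = 4·12³ + 27·0² = 4·1728 + 27·0 ≡ 9 (mod 13). Nonzero ⇒ E is nonsingular.
For each x ∈ F_13, compute rhs = x³ + 12·x + 0 mod 13, then count y ∈ F_13 with y² ≡ rhs.
  x = 0: rhs = 0, matching y values: 0 (1 points).
  x = 1: rhs = 0, matching y values: 0 (1 points).
  x = 2: rhs = 6, matching y values: none (0 points).
  x = 3: rhs = 11, matching y values: none (0 points).
  x = 4: rhs = 8, matching y values: none (0 points).
  x = 5: rhs = 3, matching y values: 4, 9 (2 points).
  x = 6: rhs = 2, matching y values: none (0 points).
  x = 7: rhs = 11, matching y values: none (0 points).
  x = 8: rhs = 10, matching y values: 6, 7 (2 points).
  x = 9: rhs = 5, matching y values: none (0 points).
  x = 10: rhs = 2, matching y values: none (0 points).
  x = 11: rhs = 7, matching y values: none (0 points).
  x = 12: rhs = 0, matching y values: 0 (1 points).
Total affine count: 7.
Full point count |E(F_13)| = 7 + 1 = 8.
Hasse bound: |8 − (13+1)| = |-6| = 6 ≤ 2√13 ≈ 7.2111 ✓.


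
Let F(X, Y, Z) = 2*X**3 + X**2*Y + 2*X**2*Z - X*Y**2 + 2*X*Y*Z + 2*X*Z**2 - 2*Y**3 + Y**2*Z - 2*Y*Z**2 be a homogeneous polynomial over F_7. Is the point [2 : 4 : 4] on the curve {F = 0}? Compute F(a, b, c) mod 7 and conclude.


F(2,4,4) ≡ 3 (mod 7); P is NOT on the curve.

Evaluate F(2, 4, 4) term-by-term (mod 7).
  2*X**3 ↦ 2·8·1·1 = 16
  X**2*Y ↦ 1·4·4·1 = 16
  2*X**2*Z ↦ 2·4·1·4 = 32
  -X*Y**2 ↦ -1·2·16·1 = -32
  2*X*Y*Z ↦ 2·2·4·4 = 64
  2*X*Z**2 ↦ 2·2·1·16 = 64
  -2*Y**3 ↦ -2·1·64·1 = -128
  Y**2*Z ↦ 1·1·16·4 = 64
  -2*Y*Z**2 ↦ -2·1·4·16 = -128
Sum: F(2, 4, 4) = (16) + (16) + (32) + (-32) + (64) + (64) + (-128) + (64) + (-128) = -32.
Reducing mod 7: -32 ≡ 3 (mod 7).
Since F(a, b, c) ≡ 3 ≠ 0 (mod 7), P does NOT lie on the curve.


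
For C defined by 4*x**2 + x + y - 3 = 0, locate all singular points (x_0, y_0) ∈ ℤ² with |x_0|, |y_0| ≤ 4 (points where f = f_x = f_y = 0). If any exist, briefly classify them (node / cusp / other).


No singular points in the scanned grid; C is smooth there.

Compute partial derivatives:
  f_x = 8*x + 1.
  f_y = 1.
f_y = 1 is a nonzero constant, so f_y never vanishes: no point (x, y) can satisfy f = f_x = f_y = 0. In particular no (x, y) ∈ {−4, ..., 4}² is singular; the curve is smooth.


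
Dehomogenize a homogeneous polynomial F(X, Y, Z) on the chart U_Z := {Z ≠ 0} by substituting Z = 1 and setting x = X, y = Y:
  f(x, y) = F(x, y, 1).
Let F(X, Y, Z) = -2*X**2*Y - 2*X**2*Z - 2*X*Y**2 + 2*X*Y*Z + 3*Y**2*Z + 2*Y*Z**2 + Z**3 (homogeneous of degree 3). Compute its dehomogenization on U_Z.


f(x, y) = -2*x**2*y - 2*x**2 - 2*x*y**2 + 2*x*y + 3*y**2 + 2*y + 1

On U_Z we set Z = 1. Each monomial c·X^i·Y^j·Z^k in F becomes c·x^i·y^j·1^k = c·x^i·y^j.
Substituting Z = 1: F(X, Y, 1) = -2*x**2*y - 2*x**2 - 2*x*y**2 + 2*x*y + 3*y**2 + 2*y + 1.
Note: deg(f) ≤ deg(F) = 3; strict inequality happens when F is divisible by Z (lost terms).


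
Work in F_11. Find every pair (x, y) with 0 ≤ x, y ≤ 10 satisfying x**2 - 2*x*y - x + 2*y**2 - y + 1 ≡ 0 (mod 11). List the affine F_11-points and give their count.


Affine F_11-points: {(0, 8), (0, 9), (1, 1), (1, 6), (2, 1), (2, 7), (3, 4), (3, 5), (6, 4), (6, 8), (8, 5), (8, 9)}; count = 12.

For each of the 121 pairs (x, y) ∈ F_11², evaluate f(x, y) mod 11. Record the zeros.
  x = 0: [0↦1, 1↦2, 2↦7, 3↦5, 4↦7, 5↦2, 6↦1, 7↦4, 8↦0, 9↦0, 10↦4]  zeros at y ∈ {8, 9}
  x = 1: [0↦1, 1↦0, 2↦3, 3↦10, 4↦10, 5↦3, 6↦0, 7↦1, 8↦6, 9↦4, 10↦6]  zeros at y ∈ {1, 6}
  x = 2: [0↦3, 1↦0, 2↦1, 3↦6, 4↦4, 5↦6, 6↦1, 7↦0, 8↦3, 9↦10, 10↦10]  zeros at y ∈ {1, 7}
  x = 3: [0↦7, 1↦2, 2↦1, 3↦4, 4↦0, 5↦0, 6↦4, 7↦1, 8↦2, 9↦7, 10↦5]  zeros at y ∈ {4, 5}
  x = 4: [0↦2, 1↦6, 2↦3, 3↦4, 4↦9, 5↦7, 6↦9, 7↦4, 8↦3, 9↦6, 10↦2]  zeros at y ∈ ∅
  x = 5: [0↦10, 1↦1, 2↦7, 3↦6, 4↦9, 5↦5, 6↦5, 7↦9, 8↦6, 9↦7, 10↦1]  zeros at y ∈ ∅
  x = 6: [0↦9, 1↦9, 2↦2, 3↦10, 4↦0, 5↦5, 6↦3, 7↦5, 8↦0, 9↦10, 10↦2]  zeros at y ∈ {4, 8}
  x = 7: [0↦10, 1↦8, 2↦10, 3↦5, 4↦4, 5↦7, 6↦3, 7↦3, 8↦7, 9↦4, 10↦5]  zeros at y ∈ ∅
  x = 8: [0↦2, 1↦9, 2↦9, 3↦2, 4↦10, 5↦0, 6↦5, 7↦3, 8↦5, 9↦0, 10↦10]  zeros at y ∈ {5, 9}
  x = 9: [0↦7, 1↦1, 2↦10, 3↦1, 4↦7, 5↦6, 6↦9, 7↦5, 8↦5, 9↦9, 10↦6]  zeros at y ∈ ∅
  x = 10: [0↦3, 1↦6, 2↦2, 3↦2, 4↦6, 5↦3, 6↦4, 7↦9, 8↦7, 9↦9, 10↦4]  zeros at y ∈ ∅
Collecting zeros: affine points = {(0, 8), (0, 9), (1, 1), (1, 6), (2, 1), (2, 7), (3, 4), (3, 5), (6, 4), (6, 8), (8, 5), (8, 9)}.
Total count |C(F_11)_aff| = 12.


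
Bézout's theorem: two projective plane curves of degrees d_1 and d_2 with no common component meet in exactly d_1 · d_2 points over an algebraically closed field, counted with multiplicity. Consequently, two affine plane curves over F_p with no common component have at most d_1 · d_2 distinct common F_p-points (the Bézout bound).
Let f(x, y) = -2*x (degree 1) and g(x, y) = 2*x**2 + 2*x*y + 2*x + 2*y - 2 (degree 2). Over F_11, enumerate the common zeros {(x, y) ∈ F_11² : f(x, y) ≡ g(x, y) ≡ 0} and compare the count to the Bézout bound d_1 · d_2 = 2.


Common zeros: {(0, 1)}; count = 1; Bézout bound = 2.

deg(f) = 1, deg(g) = 2, so Bézout bound = 2.
Scan x ∈ F_11. For each x, list the y ∈ F_11 with f(x, y) ≡ 0 and those with g(x, y) ≡ 0 (mod 11); the common zeros in that column are the intersection.
  x = 0: f ≡ 0 at y ∈ {0, 1, 2, 3, 4, 5, 6, 7, 8, 9, 10}; g ≡ 0 at y ∈ {1}; common: {1}.
  x = 1: f ≡ 0 at y ∈ ∅; g ≡ 0 at y ∈ {5}; common: ∅.
  x = 2: f ≡ 0 at y ∈ ∅; g ≡ 0 at y ∈ {2}; common: ∅.
  x = 3: f ≡ 0 at y ∈ ∅; g ≡ 0 at y ∈ {0}; common: ∅.
  x = 4: f ≡ 0 at y ∈ ∅; g ≡ 0 at y ∈ {5}; common: ∅.
  x = 5: f ≡ 0 at y ∈ ∅; g ≡ 0 at y ∈ {8}; common: ∅.
  x = 6: f ≡ 0 at y ∈ ∅; g ≡ 0 at y ∈ {2}; common: ∅.
  x = 7: f ≡ 0 at y ∈ ∅; g ≡ 0 at y ∈ {0}; common: ∅.
  x = 8: f ≡ 0 at y ∈ ∅; g ≡ 0 at y ∈ {8}; common: ∅.
  x = 9: f ≡ 0 at y ∈ ∅; g ≡ 0 at y ∈ {1}; common: ∅.
  x = 10: f ≡ 0 at y ∈ ∅; g ≡ 0 at y ∈ ∅; common: ∅.
Collecting: common zeros = {(0, 1)}, so the count is 1.
Comparison with the Bézout bound: 1 ≤ 2 = deg(f)·deg(g), as expected for curves with no common component (the affine F_11-count falls short of the bound because intersections may lie at infinity, over extension fields, or carry multiplicity).


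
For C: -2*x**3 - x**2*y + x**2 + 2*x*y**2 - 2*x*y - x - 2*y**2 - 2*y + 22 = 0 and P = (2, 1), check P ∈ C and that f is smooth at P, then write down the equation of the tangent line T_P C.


Tangent line at P: -25*x - 6*y + 56 = 0.

Step 1: f(2, 1) = 0, so P lies on C.
Step 2: partial derivatives
  f_x(x, y) = -6*x**2 - 2*x*y + 2*x + 2*y**2 - 2*y - 1, f_y(x, y) = -x**2 + 4*x*y - 2*x - 4*y - 2.
  f_x(P) = -25, f_y(P) = -6 (gradient nonzero, so P is smooth).
Step 3: tangent line at P: -25·(x − 2) + -6·(y − 1) = 0.
Expanding: -25*x - 6*y + 56 = 0.


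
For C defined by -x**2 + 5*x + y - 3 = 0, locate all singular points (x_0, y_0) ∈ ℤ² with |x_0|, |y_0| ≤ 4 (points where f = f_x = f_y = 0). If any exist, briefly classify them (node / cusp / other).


No singular points in the scanned grid; C is smooth there.

Compute partial derivatives:
  f_x = 5 - 2*x.
  f_y = 1.
f_y = 1 is a nonzero constant, so f_y never vanishes: no point (x, y) can satisfy f = f_x = f_y = 0. In particular no (x, y) ∈ {−4, ..., 4}² is singular; the curve is smooth.


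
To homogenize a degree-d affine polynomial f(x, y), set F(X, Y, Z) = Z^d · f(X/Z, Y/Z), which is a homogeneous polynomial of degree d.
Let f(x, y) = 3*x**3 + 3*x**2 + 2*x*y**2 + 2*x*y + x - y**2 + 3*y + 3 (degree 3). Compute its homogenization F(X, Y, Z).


F(X, Y, Z) = 3*X**3 + 3*X**2*Z + 2*X*Y**2 + 2*X*Y*Z + X*Z**2 - Y**2*Z + 3*Y*Z**2 + 3*Z**3

deg(f) = 3.
Substitute x = X/Z, y = Y/Z into f, then multiply by Z^3.
  monomial 3·x^3·y^0 ↦ 3·X^3·Y^0·Z^0.
  monomial 3·x^2·y^0 ↦ 3·X^2·Y^0·Z^1.
  monomial 2·x^1·y^2 ↦ 2·X^1·Y^2·Z^0.
  monomial 2·x^1·y^1 ↦ 2·X^1·Y^1·Z^1.
  monomial 1·x^1·y^0 ↦ 1·X^1·Y^0·Z^2.
  monomial -1·x^0·y^2 ↦ -1·X^0·Y^2·Z^1.
  monomial 3·x^0·y^1 ↦ 3·X^0·Y^1·Z^2.
  monomial 3·x^0·y^0 ↦ 3·X^0·Y^0·Z^3.
Collecting: F(X, Y, Z) = 3*X**3 + 3*X**2*Z + 2*X*Y**2 + 2*X*Y*Z + X*Z**2 - Y**2*Z + 3*Y*Z**2 + 3*Z**3.


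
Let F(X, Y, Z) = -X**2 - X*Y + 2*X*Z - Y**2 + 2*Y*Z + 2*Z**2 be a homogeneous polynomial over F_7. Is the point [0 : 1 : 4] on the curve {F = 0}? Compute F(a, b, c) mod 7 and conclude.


F(0,1,4) ≡ 4 (mod 7); P is NOT on the curve.

Evaluate F(0, 1, 4) term-by-term (mod 7).
  -X**2 ↦ -1·0·1·1 = 0
  -X*Y ↦ -1·0·1·1 = 0
  2*X*Z ↦ 2·0·1·4 = 0
  -Y**2 ↦ -1·1·1·1 = -1
  2*Y*Z ↦ 2·1·1·4 = 8
  2*Z**2 ↦ 2·1·1·16 = 32
Sum: F(0, 1, 4) = (0) + (0) + (0) + (-1) + (8) + (32) = 39.
Reducing mod 7: 39 ≡ 4 (mod 7).
Since F(a, b, c) ≡ 4 ≠ 0 (mod 7), P does NOT lie on the curve.


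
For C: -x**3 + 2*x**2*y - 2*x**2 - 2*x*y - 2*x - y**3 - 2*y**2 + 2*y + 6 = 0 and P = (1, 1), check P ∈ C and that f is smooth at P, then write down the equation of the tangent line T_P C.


Tangent line at P: -7*x - 5*y + 12 = 0.

Step 1: f(1, 1) = 0, so P lies on C.
Step 2: partial derivatives
  f_x(x, y) = -3*x**2 + 4*x*y - 4*x - 2*y - 2, f_y(x, y) = 2*x**2 - 2*x - 3*y**2 - 4*y + 2.
  f_x(P) = -7, f_y(P) = -5 (gradient nonzero, so P is smooth).
Step 3: tangent line at P: -7·(x − 1) + -5·(y − 1) = 0.
Expanding: -7*x - 5*y + 12 = 0.


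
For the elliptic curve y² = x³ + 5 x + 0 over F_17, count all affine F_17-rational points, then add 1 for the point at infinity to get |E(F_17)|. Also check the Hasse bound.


Affine points = {(0, 0), (2, 1), (2, 16), (3, 5), (3, 12), (4, 4), (4, 13), (6, 5), (6, 12), (7, 2), (7, 15), (8, 5), (8, 12), (9, 3), (9, 14), (10, 8), (10, 9), (11, 3), (11, 14), (13, 1), (13, 16), (14, 3), (14, 14), (15, 4), (15, 13)}; affine count = 25; |E(F_17)| = 26.

Discriminant check: Δ ∝ 4a³ + 27b² = 4·5³ + 27·0² = 4·125 + 27·0 ≡ 7 (mod 17). Nonzero ⇒ E is nonsingular.
For each x ∈ F_17, compute rhs = x³ + 5·x + 0 mod 17, then count y ∈ F_17 with y² ≡ rhs.
  x = 0: rhs = 0, matching y values: 0 (1 points).
  x = 1: rhs = 6, matching y values: none (0 points).
  x = 2: rhs = 1, matching y values: 1, 16 (2 points).
  x = 3: rhs = 8, matching y values: 5, 12 (2 points).
  x = 4: rhs = 16, matching y values: 4, 13 (2 points).
  x = 5: rhs = 14, matching y values: none (0 points).
  x = 6: rhs = 8, matching y values: 5, 12 (2 points).
  x = 7: rhs = 4, matching y values: 2, 15 (2 points).
  x = 8: rhs = 8, matching y values: 5, 12 (2 points).
  x = 9: rhs = 9, matching y values: 3, 14 (2 points).
  x = 10: rhs = 13, matching y values: 8, 9 (2 points).
  x = 11: rhs = 9, matching y values: 3, 14 (2 points).
  x = 12: rhs = 3, matching y values: none (0 points).
  x = 13: rhs = 1, matching y values: 1, 16 (2 points).
  x = 14: rhs = 9, matching y values: 3, 14 (2 points).
  x = 15: rhs = 16, matching y values: 4, 13 (2 points).
  x = 16: rhs = 11, matching y values: none (0 points).
Total affine count: 25.
Full point count |E(F_17)| = 25 + 1 = 26.
Hasse bound: |26 − (17+1)| = |8| = 8 ≤ 2√17 ≈ 8.2462 ✓.


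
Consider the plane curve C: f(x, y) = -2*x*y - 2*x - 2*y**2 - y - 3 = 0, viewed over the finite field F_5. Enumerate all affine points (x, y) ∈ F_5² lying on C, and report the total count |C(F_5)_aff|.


Affine F_5-points: {(1, 0), (1, 1), (2, 2), (2, 3)}; count = 4.

For each of the 25 pairs (x, y) ∈ F_5², evaluate f(x, y) mod 5. Record the zeros.
  x = 0: [0↦2, 1↦4, 2↦2, 3↦1, 4↦1]  zeros at y ∈ ∅
  x = 1: [0↦0, 1↦0, 2↦1, 3↦3, 4↦1]  zeros at y ∈ {0, 1}
  x = 2: [0↦3, 1↦1, 2↦0, 3↦0, 4↦1]  zeros at y ∈ {2, 3}
  x = 3: [0↦1, 1↦2, 2↦4, 3↦2, 4↦1]  zeros at y ∈ ∅
  x = 4: [0↦4, 1↦3, 2↦3, 3↦4, 4↦1]  zeros at y ∈ ∅
Collecting zeros: affine points = {(1, 0), (1, 1), (2, 2), (2, 3)}.
Total count |C(F_5)_aff| = 4.


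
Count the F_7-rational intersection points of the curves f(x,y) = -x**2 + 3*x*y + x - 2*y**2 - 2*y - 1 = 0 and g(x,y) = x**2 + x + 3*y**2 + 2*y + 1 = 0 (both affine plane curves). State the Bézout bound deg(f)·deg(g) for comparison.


Common zeros: ∅; count = 0; Bézout bound = 4.

deg(f) = 2, deg(g) = 2, so Bézout bound = 4.
Scan x ∈ F_7. For each x, list the y ∈ F_7 with f(x, y) ≡ 0 and those with g(x, y) ≡ 0 (mod 7); the common zeros in that column are the intersection.
  x = 0: f ≡ 0 at y ∈ ∅; g ≡ 0 at y ∈ ∅; common: ∅.
  x = 1: f ≡ 0 at y ∈ {2}; g ≡ 0 at y ∈ ∅; common: ∅.
  x = 2: f ≡ 0 at y ∈ ∅; g ≡ 0 at y ∈ {0, 4}; common: ∅.
  x = 3: f ≡ 0 at y ∈ {0}; g ≡ 0 at y ∈ {5, 6}; common: ∅.
  x = 4: f ≡ 0 at y ∈ ∅; g ≡ 0 at y ∈ {0, 4}; common: ∅.
  x = 5: f ≡ 0 at y ∈ {0, 3}; g ≡ 0 at y ∈ ∅; common: ∅.
  x = 6: f ≡ 0 at y ∈ {2, 6}; g ≡ 0 at y ∈ ∅; common: ∅.
Collecting: common zeros = ∅, so the count is 0.
Comparison with the Bézout bound: 0 ≤ 4 = deg(f)·deg(g), as expected for curves with no common component (the affine F_7-count falls short of the bound because intersections may lie at infinity, over extension fields, or carry multiplicity).


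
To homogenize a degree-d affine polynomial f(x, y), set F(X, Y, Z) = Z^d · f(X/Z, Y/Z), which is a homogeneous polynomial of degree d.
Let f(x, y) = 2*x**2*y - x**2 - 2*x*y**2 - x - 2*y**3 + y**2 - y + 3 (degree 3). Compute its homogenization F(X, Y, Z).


F(X, Y, Z) = 2*X**2*Y - X**2*Z - 2*X*Y**2 - X*Z**2 - 2*Y**3 + Y**2*Z - Y*Z**2 + 3*Z**3

deg(f) = 3.
Substitute x = X/Z, y = Y/Z into f, then multiply by Z^3.
  monomial 2·x^2·y^1 ↦ 2·X^2·Y^1·Z^0.
  monomial -1·x^2·y^0 ↦ -1·X^2·Y^0·Z^1.
  monomial -2·x^1·y^2 ↦ -2·X^1·Y^2·Z^0.
  monomial -1·x^1·y^0 ↦ -1·X^1·Y^0·Z^2.
  monomial -2·x^0·y^3 ↦ -2·X^0·Y^3·Z^0.
  monomial 1·x^0·y^2 ↦ 1·X^0·Y^2·Z^1.
  monomial -1·x^0·y^1 ↦ -1·X^0·Y^1·Z^2.
  monomial 3·x^0·y^0 ↦ 3·X^0·Y^0·Z^3.
Collecting: F(X, Y, Z) = 2*X**2*Y - X**2*Z - 2*X*Y**2 - X*Z**2 - 2*Y**3 + Y**2*Z - Y*Z**2 + 3*Z**3.
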